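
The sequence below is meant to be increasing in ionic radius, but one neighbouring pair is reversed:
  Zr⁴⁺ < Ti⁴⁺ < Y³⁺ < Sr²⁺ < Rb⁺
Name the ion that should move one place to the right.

Compare adjacent ions: same group and charge — period 4 sits above period 5, so Ti⁴⁺ is smaller — yet in this increasing list Zr⁴⁺ sits before Ti⁴⁺. Nothing else is reversed, so Zr⁴⁺ should move one place to the right.

Zr⁴⁺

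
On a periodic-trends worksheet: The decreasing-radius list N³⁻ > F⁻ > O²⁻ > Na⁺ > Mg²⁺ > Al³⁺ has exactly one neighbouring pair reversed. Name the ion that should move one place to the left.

O²⁻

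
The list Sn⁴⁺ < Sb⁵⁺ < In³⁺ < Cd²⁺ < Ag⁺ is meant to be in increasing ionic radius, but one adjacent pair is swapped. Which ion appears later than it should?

Check each adjacent pair. Sn⁴⁺ and Sb⁵⁺ are reversed: both have 46 electrons but Z(Sb)=51 > Z(Sn)=50, so Sb⁵⁺ should be the smaller of the two. No other neighbouring pair contradicts the periodic trends, so Sb⁵⁺ is the ion listed too late.

Sb⁵⁺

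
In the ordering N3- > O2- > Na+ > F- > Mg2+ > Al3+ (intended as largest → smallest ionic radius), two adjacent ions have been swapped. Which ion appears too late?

Compare adjacent ions: Na+ and F- share 10 electrons; the higher nuclear charge on Na (Z=11) contracts it more, so Na+ < F- — yet in this decreasing list Na+ sits before F-. Nothing else is reversed, so F- should move one place to the left.

F-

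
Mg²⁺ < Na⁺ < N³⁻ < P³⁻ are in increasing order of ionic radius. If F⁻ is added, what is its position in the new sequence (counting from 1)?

3

Mg²⁺ (Z=12, 10 e⁻), Na⁺ (Z=11, 10 e⁻), F⁻ (Z=9, 10 e⁻), N³⁻ (Z=7, 10 e⁻), P³⁻ (Z=15, 18 e⁻). Mg²⁺ < Na⁺ (isoelectronic, higher Z=12 is smaller); Na⁺ < F⁻ (isoelectronic, higher Z=11 is smaller); F⁻ < N³⁻ (both 10 e⁻, Z=9>7); N³⁻ < P³⁻ (same group, 1 shell fewer).
Putting F⁻ in gives Mg²⁺ < Na⁺ < F⁻ < N³⁻ < P³⁻; it lands at slot 3.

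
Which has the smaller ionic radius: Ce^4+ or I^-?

Ce^4+

Isoelectronic series (54 e⁻ each). Size is set by nuclear charge: more protons means a smaller ion. Ce^4+ (Z=58), I^- (Z=53).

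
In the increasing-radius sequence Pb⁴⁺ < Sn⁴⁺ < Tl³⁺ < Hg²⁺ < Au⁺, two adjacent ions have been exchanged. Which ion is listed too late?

Check each adjacent pair. Pb⁴⁺ and Sn⁴⁺ are reversed: both in group 14 with the same charge; Sn⁴⁺ (period 5) has the smaller radius. No other neighbouring pair contradicts the periodic trends, so Sn⁴⁺ is the ion listed too late.

Sn⁴⁺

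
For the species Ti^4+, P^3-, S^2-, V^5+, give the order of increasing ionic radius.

These species are isoelectronic with 18 electrons. The only difference is the number of protons: V^5+ (Z=23), Ti^4+ (Z=22), S^2- (Z=16), P^3- (Z=15). The strongest nuclear pull (V^5+) gives the smallest ion.

V^5+ < Ti^4+ < S^2- < P^3-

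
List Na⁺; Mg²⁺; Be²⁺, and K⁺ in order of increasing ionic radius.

First list Z and electron count for each: Be²⁺ (Z=4, 2 e⁻), Mg²⁺ (Z=12, 10 e⁻), Na⁺ (Z=11, 10 e⁻), K⁺ (Z=19, 18 e⁻). Be²⁺ < Mg²⁺ (same group, 1 shell fewer); Mg²⁺ < Na⁺ (both 10 e⁻, Z=12>11); Na⁺ < K⁺ (same group, period 3 vs 4).

Be²⁺ < Mg²⁺ < Na⁺ < K⁺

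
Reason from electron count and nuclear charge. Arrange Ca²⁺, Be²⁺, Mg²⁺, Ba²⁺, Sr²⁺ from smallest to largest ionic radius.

These ions sit in one column with identical charge. Each step down the periodic table adds a principal shell, increasing the radius.

Be²⁺ < Mg²⁺ < Ca²⁺ < Sr²⁺ < Ba²⁺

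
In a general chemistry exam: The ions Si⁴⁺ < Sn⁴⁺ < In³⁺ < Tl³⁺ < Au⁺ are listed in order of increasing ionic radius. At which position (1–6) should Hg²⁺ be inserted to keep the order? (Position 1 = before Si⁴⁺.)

5

First list Z and electron count for each: Si⁴⁺ (Z=14, 10 e⁻), Sn⁴⁺ (Z=50, 46 e⁻), In³⁺ (Z=49, 46 e⁻), Tl³⁺ (Z=81, 78 e⁻), Hg²⁺ (Z=80, 78 e⁻), Au⁺ (Z=79, 78 e⁻). Si⁴⁺ < Sn⁴⁺ (same group, 2 shells fewer); Sn⁴⁺ < In³⁺ (both 46 e⁻, Z=50>49); In³⁺ < Tl³⁺ (same group, period 5 vs 6); Tl³⁺ < Hg²⁺ (both 78 e⁻, Z=81>80); Hg²⁺ < Au⁺ (both 78 e⁻, Z=80>79).
With Hg²⁺ included the full order is Si⁴⁺ < Sn⁴⁺ < In³⁺ < Tl³⁺ < Hg²⁺ < Au⁺, so it takes position 5.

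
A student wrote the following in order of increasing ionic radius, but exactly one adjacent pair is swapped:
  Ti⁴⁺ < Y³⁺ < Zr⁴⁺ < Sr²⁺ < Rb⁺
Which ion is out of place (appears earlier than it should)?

Check each adjacent pair. Y³⁺ and Zr⁴⁺ are reversed: both have 36 electrons but Z(Zr)=40 > Z(Y)=39, so Zr⁴⁺ should be the smaller of the two. No other neighbouring pair contradicts the periodic trends, so Y³⁺ is the ion listed too early.

Y³⁺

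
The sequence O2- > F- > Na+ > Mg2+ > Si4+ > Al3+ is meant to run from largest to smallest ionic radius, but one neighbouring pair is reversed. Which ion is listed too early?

Si4+

The pair Si4+, Al3+ is the wrong way round — both have 10 electrons but Z(Si)=14 > Z(Al)=13, so Si4+ should be the smaller of the two. All other adjacent pairs agree with periodic trends, so Si4+ is the misplaced ion.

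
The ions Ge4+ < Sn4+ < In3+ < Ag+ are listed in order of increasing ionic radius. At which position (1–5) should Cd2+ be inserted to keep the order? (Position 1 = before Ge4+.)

4

Ge4+ (Z=32, 28 e⁻), Sn4+ (Z=50, 46 e⁻), In3+ (Z=49, 46 e⁻), Cd2+ (Z=48, 46 e⁻), Ag+ (Z=47, 46 e⁻). Ge4+ < Sn4+ (same group, period 4 vs 5); Sn4+ < In3+ (both 46 e⁻, Z=50>49); In3+ < Cd2+ (isoelectronic, higher Z=49 is smaller); Cd2+ < Ag+ (isoelectronic, higher Z=48 is smaller).
Merged order: Ge4+ < Sn4+ < In3+ < Cd2+ < Ag+ — Cd2+ is number 4.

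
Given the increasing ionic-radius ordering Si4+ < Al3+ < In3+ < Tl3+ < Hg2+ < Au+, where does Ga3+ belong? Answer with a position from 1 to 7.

3

Work out protons and electrons: Si4+: 10 e⁻, Z=14, Al3+: 10 e⁻, Z=13, Ga3+: 28 e⁻, Z=31, In3+: 46 e⁻, Z=49, Tl3+: 78 e⁻, Z=81, Hg2+: 78 e⁻, Z=80, Au+: 78 e⁻, Z=79. Si4+ < Al3+ (both 10 e⁻, Z=14>13); Al3+ < Ga3+ (same group, 1 shell fewer); Ga3+ < In3+ (same group, period 4 vs 5); In3+ < Tl3+ (same group, 1 shell fewer); Tl3+ < Hg2+ (both 78 e⁻, Z=81>80); Hg2+ < Au+ (isoelectronic, higher Z=80 is smaller).
Merged order: Si4+ < Al3+ < Ga3+ < In3+ < Tl3+ < Hg2+ < Au+ — Ga3+ is number 3.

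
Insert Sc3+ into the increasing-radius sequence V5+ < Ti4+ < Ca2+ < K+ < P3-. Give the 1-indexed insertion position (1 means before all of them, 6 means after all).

All of these have 18 electrons (isoelectronic). With the same electron cloud, the ion with the most protons pulls it in tightest. Nuclear charges: V5+ (Z=23), Ti4+ (Z=22), Sc3+ (Z=21), Ca2+ (Z=20), K+ (Z=19), P3- (Z=15). Highest Z is smallest.
Merged order: V5+ < Ti4+ < Sc3+ < Ca2+ < K+ < P3- — Sc3+ is number 3.

3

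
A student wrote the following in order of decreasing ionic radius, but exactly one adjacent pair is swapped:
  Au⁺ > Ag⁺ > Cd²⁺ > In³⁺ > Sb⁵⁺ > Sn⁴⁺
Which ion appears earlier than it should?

Sb⁵⁺

Scanning neighbour by neighbour, only Sb⁵⁺/Sn⁴⁺ violates a trend: both have 46 electrons but Z(Sb)=51 > Z(Sn)=50, so Sb⁵⁺ should be the smaller of the two. That makes Sb⁵⁺ the one sitting a position early relative to where it belongs.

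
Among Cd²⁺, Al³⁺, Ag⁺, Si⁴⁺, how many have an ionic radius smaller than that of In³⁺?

2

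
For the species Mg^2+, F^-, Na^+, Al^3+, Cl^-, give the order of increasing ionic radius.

Tabulating Z and e⁻: Al^3+ (Z=13, 10 e⁻), Mg^2+ (Z=12, 10 e⁻), Na^+ (Z=11, 10 e⁻), F^- (Z=9, 10 e⁻), Cl^- (Z=17, 18 e⁻). Al^3+ < Mg^2+ (both 10 e⁻, Z=13>12); Mg^2+ < Na^+ (isoelectronic, higher Z=12 is smaller); Na^+ < F^- (both 10 e⁻, Z=11>9); F^- < Cl^- (same group, 1 shell fewer).

Al^3+ < Mg^2+ < Na^+ < F^- < Cl^-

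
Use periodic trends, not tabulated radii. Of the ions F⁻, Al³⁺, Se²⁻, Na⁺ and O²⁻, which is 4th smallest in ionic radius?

Al³⁺ (Z=13, 10 e⁻), Na⁺ (Z=11, 10 e⁻), F⁻ (Z=9, 10 e⁻), O²⁻ (Z=8, 10 e⁻), Se²⁻ (Z=34, 36 e⁻). Al³⁺ < Na⁺ (isoelectronic, higher Z=13 is smaller); Na⁺ < F⁻ (both 10 e⁻, Z=11>9); F⁻ < O²⁻ (both 10 e⁻, Z=9>8); O²⁻ < Se²⁻ (same group, 2 shells fewer).
Ordering: Al³⁺ < Na⁺ < F⁻ < O²⁻ < Se²⁻. The 4th smallest is O²⁻.

O²⁻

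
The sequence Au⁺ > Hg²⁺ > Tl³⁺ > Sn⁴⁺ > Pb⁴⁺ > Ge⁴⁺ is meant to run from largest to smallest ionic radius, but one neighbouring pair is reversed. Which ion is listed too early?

Sn⁴⁺

Compare adjacent ions: Sn⁴⁺ and Pb⁴⁺ are in one column with the same charge; the lighter period-5 ion has one fewer shell and is smaller — yet in this decreasing list Sn⁴⁺ sits before Pb⁴⁺. Nothing else is reversed, so Sn⁴⁺ should move one place to the right.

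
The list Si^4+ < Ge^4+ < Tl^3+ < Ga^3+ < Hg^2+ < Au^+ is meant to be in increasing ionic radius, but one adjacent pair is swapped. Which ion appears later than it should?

Scanning neighbour by neighbour, only Tl^3+/Ga^3+ violates a trend: same group and charge — period 4 sits above period 6, so Ga^3+ is smaller. That makes Ga^3+ the one sitting a position late relative to where it belongs.

Ga^3+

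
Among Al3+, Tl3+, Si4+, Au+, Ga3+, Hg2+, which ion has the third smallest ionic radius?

Electron counts and nuclear charges: Si4+ has 10 e⁻ (Z=14), Al3+ has 10 e⁻ (Z=13), Ga3+ has 28 e⁻ (Z=31), Tl3+ has 78 e⁻ (Z=81), Hg2+ has 78 e⁻ (Z=80), Au+ has 78 e⁻ (Z=79). Si4+ < Al3+ (isoelectronic, higher Z=14 is smaller); Al3+ < Ga3+ (same group, period 3 vs 4); Ga3+ < Tl3+ (same group, 2 shells fewer); Tl3+ < Hg2+ (both 78 e⁻, Z=81>80); Hg2+ < Au+ (both 78 e⁻, Z=80>79).
So the order is Si4+ < Al3+ < Ga3+ < Tl3+ < Hg2+ < Au+; the 3rd-smallest ion is Ga3+.

Ga3+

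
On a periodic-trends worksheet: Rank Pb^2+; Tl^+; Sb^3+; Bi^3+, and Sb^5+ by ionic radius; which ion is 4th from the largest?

Sb^3+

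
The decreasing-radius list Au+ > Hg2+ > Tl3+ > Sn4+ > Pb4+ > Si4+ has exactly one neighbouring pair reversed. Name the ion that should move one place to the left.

Pb4+

The pair Sn4+, Pb4+ is the wrong way round — same group and charge — period 5 sits above period 6, so Sn4+ is smaller. All other adjacent pairs agree with periodic trends, so Pb4+ is the misplaced ion.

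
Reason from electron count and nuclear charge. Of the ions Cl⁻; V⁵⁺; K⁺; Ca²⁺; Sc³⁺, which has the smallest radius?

Each ion has 18 electrons. The ranking follows nuclear charge in reverse — greater Z gives a smaller radius. V⁵⁺ (Z=23), Sc³⁺ (Z=21), Ca²⁺ (Z=20), K⁺ (Z=19), Cl⁻ (Z=17).

V⁵⁺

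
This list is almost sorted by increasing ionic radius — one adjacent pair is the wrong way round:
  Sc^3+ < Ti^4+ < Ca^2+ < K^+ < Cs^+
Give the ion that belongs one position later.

Sc^3+

Compare adjacent ions: they are isoelectronic (18 e⁻) and Ti has more protons than Sc (22 vs 21), making Ti^4+ smaller — yet in this increasing list Sc^3+ sits before Ti^4+. Nothing else is reversed, so Sc^3+ should move one place to the right.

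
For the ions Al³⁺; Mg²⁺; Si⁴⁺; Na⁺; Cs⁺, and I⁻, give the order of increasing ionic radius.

Electron counts and nuclear charges: Si⁴⁺ (Z=14, 10 e⁻), Al³⁺ (Z=13, 10 e⁻), Mg²⁺ (Z=12, 10 e⁻), Na⁺ (Z=11, 10 e⁻), Cs⁺ (Z=55, 54 e⁻), I⁻ (Z=53, 54 e⁻). Si⁴⁺ < Al³⁺ (isoelectronic, higher Z=14 is smaller); Al³⁺ < Mg²⁺ (isoelectronic, higher Z=13 is smaller); Mg²⁺ < Na⁺ (isoelectronic, higher Z=12 is smaller); Na⁺ < Cs⁺ (same group, 3 shells fewer); Cs⁺ < I⁻ (both 54 e⁻, Z=55>53).

Si⁴⁺ < Al³⁺ < Mg²⁺ < Na⁺ < Cs⁺ < I⁻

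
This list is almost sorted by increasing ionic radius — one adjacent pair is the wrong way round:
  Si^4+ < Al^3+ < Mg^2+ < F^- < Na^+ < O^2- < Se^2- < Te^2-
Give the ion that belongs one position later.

F^-

Check each adjacent pair. F^- and Na^+ are reversed: both have 10 electrons but Z(Na)=11 > Z(F)=9, so Na^+ should be the smaller of the two. No other neighbouring pair contradicts the periodic trends, so F^- is the ion listed too early.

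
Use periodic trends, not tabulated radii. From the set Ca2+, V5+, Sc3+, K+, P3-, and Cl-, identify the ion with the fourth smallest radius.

K+

Isoelectronic series (18 e⁻ each). Size is set by nuclear charge: more protons means a smaller ion. V5+ (Z=23), Sc3+ (Z=21), Ca2+ (Z=20), K+ (Z=19), Cl- (Z=17), P3- (Z=15).
Full ascending order: V5+ < Sc3+ < Ca2+ < K+ < Cl- < P3-. Counting from the smallest, position 4 is K+.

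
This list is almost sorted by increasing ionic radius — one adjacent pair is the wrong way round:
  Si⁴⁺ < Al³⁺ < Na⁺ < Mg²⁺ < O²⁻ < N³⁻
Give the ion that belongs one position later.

Check each adjacent pair. Na⁺ and Mg²⁺ are reversed: they are isoelectronic (10 e⁻) and Mg has more protons than Na (12 vs 11), making Mg²⁺ smaller. No other neighbouring pair contradicts the periodic trends, so Na⁺ is the ion listed too early.

Na⁺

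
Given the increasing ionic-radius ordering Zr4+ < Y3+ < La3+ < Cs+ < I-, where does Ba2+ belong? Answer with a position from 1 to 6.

Electron counts and nuclear charges: Zr4+: 36 e⁻, Z=40, Y3+: 36 e⁻, Z=39, La3+: 54 e⁻, Z=57, Ba2+: 54 e⁻, Z=56, Cs+: 54 e⁻, Z=55, I-: 54 e⁻, Z=53. Zr4+ < Y3+ (isoelectronic, higher Z=40 is smaller); Y3+ < La3+ (same group, 1 shell fewer); La3+ < Ba2+ (both 54 e⁻, Z=57>56); Ba2+ < Cs+ (both 54 e⁻, Z=56>55); Cs+ < I- (both 54 e⁻, Z=55>53).
With Ba2+ included the full order is Zr4+ < Y3+ < La3+ < Ba2+ < Cs+ < I-, so it takes position 4.

4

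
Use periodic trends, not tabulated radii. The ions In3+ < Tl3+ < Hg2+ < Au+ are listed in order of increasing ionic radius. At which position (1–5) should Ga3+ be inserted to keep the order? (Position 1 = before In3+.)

Electron counts and nuclear charges: Ga3+: 28 e⁻, Z=31, In3+: 46 e⁻, Z=49, Tl3+: 78 e⁻, Z=81, Hg2+: 78 e⁻, Z=80, Au+: 78 e⁻, Z=79. Ga3+ < In3+ (same group, period 4 vs 5); In3+ < Tl3+ (same group, period 5 vs 6); Tl3+ < Hg2+ (isoelectronic, higher Z=81 is smaller); Hg2+ < Au+ (both 78 e⁻, Z=80>79).
With Ga3+ included the full order is Ga3+ < In3+ < Tl3+ < Hg2+ < Au+, so it takes position 1.

1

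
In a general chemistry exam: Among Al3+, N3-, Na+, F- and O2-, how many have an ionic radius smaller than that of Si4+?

0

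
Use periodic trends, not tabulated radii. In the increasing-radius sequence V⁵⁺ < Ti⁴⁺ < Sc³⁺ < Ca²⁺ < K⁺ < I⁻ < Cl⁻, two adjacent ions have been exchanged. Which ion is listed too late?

Scanning neighbour by neighbour, only I⁻/Cl⁻ violates a trend: same group and charge — period 3 sits above period 5, so Cl⁻ is smaller. That makes Cl⁻ the one sitting a position late relative to where it belongs.

Cl⁻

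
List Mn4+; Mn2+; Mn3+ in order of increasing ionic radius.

Mn4+ < Mn3+ < Mn2+

For a single element, ionic radius drops as positive charge rises — Mn4+ < Mn2+.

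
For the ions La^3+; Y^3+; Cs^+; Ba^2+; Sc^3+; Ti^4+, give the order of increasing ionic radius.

Ti^4+ < Sc^3+ < Y^3+ < La^3+ < Ba^2+ < Cs^+

Ti^4+: 18 e⁻, Z=22, Sc^3+: 18 e⁻, Z=21, Y^3+: 36 e⁻, Z=39, La^3+: 54 e⁻, Z=57, Ba^2+: 54 e⁻, Z=56, Cs^+: 54 e⁻, Z=55. Ti^4+ < Sc^3+ (isoelectronic, higher Z=22 is smaller); Sc^3+ < Y^3+ (same group, period 4 vs 5); Y^3+ < La^3+ (same group, 1 shell fewer); La^3+ < Ba^2+ (both 54 e⁻, Z=57>56); Ba^2+ < Cs^+ (isoelectronic, higher Z=56 is smaller).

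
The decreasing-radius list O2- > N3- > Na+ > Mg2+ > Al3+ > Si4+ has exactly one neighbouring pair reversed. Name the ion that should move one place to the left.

N3-

The pair O2-, N3- is the wrong way round — they are isoelectronic (10 e⁻) and O has more protons than N (8 vs 7), making O2- smaller. All other adjacent pairs agree with periodic trends, so N3- is the misplaced ion.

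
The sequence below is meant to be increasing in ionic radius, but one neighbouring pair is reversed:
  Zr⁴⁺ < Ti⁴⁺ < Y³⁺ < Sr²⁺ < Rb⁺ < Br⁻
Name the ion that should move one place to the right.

Scanning neighbour by neighbour, only Zr⁴⁺/Ti⁴⁺ violates a trend: both in group 4 with the same charge; Ti⁴⁺ (period 4) has the smaller radius. That makes Zr⁴⁺ the one sitting a position early relative to where it belongs.

Zr⁴⁺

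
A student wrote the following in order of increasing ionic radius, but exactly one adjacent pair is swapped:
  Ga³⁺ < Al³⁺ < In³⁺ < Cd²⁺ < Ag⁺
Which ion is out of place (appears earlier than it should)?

Scanning neighbour by neighbour, only Ga³⁺/Al³⁺ violates a trend: both in group 13 with the same charge; Al³⁺ (period 3) has the smaller radius. That makes Ga³⁺ the one sitting a position early relative to where it belongs.

Ga³⁺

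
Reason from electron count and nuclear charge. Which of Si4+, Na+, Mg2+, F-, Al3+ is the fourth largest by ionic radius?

All of these have 10 electrons (isoelectronic). With the same electron cloud, the ion with the most protons pulls it in tightest. Nuclear charges: Si4+ (Z=14), Al3+ (Z=13), Mg2+ (Z=12), Na+ (Z=11), F- (Z=9). Highest Z is smallest.
That gives Si4+ < Al3+ < Mg2+ < Na+ < F-. From the largest end, number 4 is Al3+.

Al3+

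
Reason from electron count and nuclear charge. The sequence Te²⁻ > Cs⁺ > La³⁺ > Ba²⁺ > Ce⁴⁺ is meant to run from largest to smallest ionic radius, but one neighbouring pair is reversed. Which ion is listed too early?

La³⁺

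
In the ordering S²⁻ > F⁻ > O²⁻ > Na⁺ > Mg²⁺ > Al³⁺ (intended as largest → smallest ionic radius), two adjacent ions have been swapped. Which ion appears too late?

Check each adjacent pair. F⁻ and O²⁻ are reversed: F⁻ and O²⁻ share 10 electrons; the higher nuclear charge on F (Z=9) contracts it more, so F⁻ < O²⁻. No other neighbouring pair contradicts the periodic trends, so O²⁻ is the ion listed too late.

O²⁻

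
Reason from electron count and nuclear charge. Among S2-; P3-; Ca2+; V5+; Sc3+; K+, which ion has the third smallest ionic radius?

These species are isoelectronic with 18 electrons. The only difference is the number of protons: V5+ (Z=23), Sc3+ (Z=21), Ca2+ (Z=20), K+ (Z=19), S2- (Z=16), P3- (Z=15). The strongest nuclear pull (V5+) gives the smallest ion.
So the order is V5+ < Sc3+ < Ca2+ < K+ < S2- < P3-; the 3rd-smallest ion is Ca2+.

Ca2+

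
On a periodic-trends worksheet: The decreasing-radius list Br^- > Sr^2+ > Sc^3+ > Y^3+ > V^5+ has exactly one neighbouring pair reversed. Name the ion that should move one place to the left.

The pair Sc^3+, Y^3+ is the wrong way round — same group and charge — period 4 sits above period 5, so Sc^3+ is smaller. All other adjacent pairs agree with periodic trends, so Y^3+ is the misplaced ion.

Y^3+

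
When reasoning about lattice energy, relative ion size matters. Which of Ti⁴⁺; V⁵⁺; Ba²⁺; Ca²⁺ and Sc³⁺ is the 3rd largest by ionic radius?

Sc³⁺

Work out protons and electrons: V⁵⁺ (Z=23, 18 e⁻), Ti⁴⁺ (Z=22, 18 e⁻), Sc³⁺ (Z=21, 18 e⁻), Ca²⁺ (Z=20, 18 e⁻), Ba²⁺ (Z=56, 54 e⁻). V⁵⁺ < Ti⁴⁺ (isoelectronic, higher Z=23 is smaller); Ti⁴⁺ < Sc³⁺ (both 18 e⁻, Z=22>21); Sc³⁺ < Ca²⁺ (both 18 e⁻, Z=21>20); Ca²⁺ < Ba²⁺ (same group, period 4 vs 6).
That gives V⁵⁺ < Ti⁴⁺ < Sc³⁺ < Ca²⁺ < Ba²⁺. From the largest end, number 3 is Sc³⁺.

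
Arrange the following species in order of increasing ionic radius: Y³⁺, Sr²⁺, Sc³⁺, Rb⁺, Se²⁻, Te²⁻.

Sc³⁺ < Y³⁺ < Sr²⁺ < Rb⁺ < Se²⁻ < Te²⁻

Work out protons and electrons: Sc³⁺ (Z=21, 18 e⁻), Y³⁺ (Z=39, 36 e⁻), Sr²⁺ (Z=38, 36 e⁻), Rb⁺ (Z=37, 36 e⁻), Se²⁻ (Z=34, 36 e⁻), Te²⁻ (Z=52, 54 e⁻). Sc³⁺ < Y³⁺ (same group, period 4 vs 5); Y³⁺ < Sr²⁺ (both 36 e⁻, Z=39>38); Sr²⁺ < Rb⁺ (both 36 e⁻, Z=38>37); Rb⁺ < Se²⁻ (both 36 e⁻, Z=37>34); Se²⁻ < Te²⁻ (same group, 1 shell fewer).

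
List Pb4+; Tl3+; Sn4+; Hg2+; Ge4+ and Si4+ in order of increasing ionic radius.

Tabulating Z and e⁻: Si4+: 10 e⁻, Z=14, Ge4+: 28 e⁻, Z=32, Sn4+: 46 e⁻, Z=50, Pb4+: 78 e⁻, Z=82, Tl3+: 78 e⁻, Z=81, Hg2+: 78 e⁻, Z=80. Si4+ < Ge4+ (same group, period 3 vs 4); Ge4+ < Sn4+ (same group, 1 shell fewer); Sn4+ < Pb4+ (same group, 1 shell fewer); Pb4+ < Tl3+ (isoelectronic, higher Z=82 is smaller); Tl3+ < Hg2+ (both 78 e⁻, Z=81>80).

Si4+ < Ge4+ < Sn4+ < Pb4+ < Tl3+ < Hg2+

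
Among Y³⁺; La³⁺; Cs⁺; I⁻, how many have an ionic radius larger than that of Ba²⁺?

Work out protons and electrons: Y³⁺ (Z=39, 36 e⁻), La³⁺ (Z=57, 54 e⁻), Ba²⁺ (Z=56, 54 e⁻), Cs⁺ (Z=55, 54 e⁻), I⁻ (Z=53, 54 e⁻). Y³⁺ < La³⁺ (same group, 1 shell fewer); La³⁺ < Ba²⁺ (both 54 e⁻, Z=57>56); Ba²⁺ < Cs⁺ (both 54 e⁻, Z=56>55); Cs⁺ < I⁻ (isoelectronic, higher Z=55 is smaller).
Ordering all of them (including Ba²⁺) by radius gives Y³⁺ < La³⁺ < Ba²⁺ < Cs⁺ < I⁻. So 2 are larger.

2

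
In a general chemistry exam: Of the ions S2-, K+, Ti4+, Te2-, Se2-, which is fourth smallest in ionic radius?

Work out protons and electrons: Ti4+: 18 e⁻, Z=22, K+: 18 e⁻, Z=19, S2-: 18 e⁻, Z=16, Se2-: 36 e⁻, Z=34, Te2-: 54 e⁻, Z=52. Ti4+ < K+ (isoelectronic, higher Z=22 is smaller); K+ < S2- (isoelectronic, higher Z=19 is smaller); S2- < Se2- (same group, 1 shell fewer); Se2- < Te2- (same group, 1 shell fewer).
Full ascending order: Ti4+ < K+ < S2- < Se2- < Te2-. Counting from the smallest, position 4 is Se2-.

Se2-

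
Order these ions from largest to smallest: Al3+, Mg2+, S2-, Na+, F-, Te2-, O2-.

Work out protons and electrons: Al3+: 10 e⁻, Z=13, Mg2+: 10 e⁻, Z=12, Na+: 10 e⁻, Z=11, F-: 10 e⁻, Z=9, O2-: 10 e⁻, Z=8, S2-: 18 e⁻, Z=16, Te2-: 54 e⁻, Z=52. Al3+ < Mg2+ (isoelectronic, higher Z=13 is smaller); Mg2+ < Na+ (both 10 e⁻, Z=12>11); Na+ < F- (isoelectronic, higher Z=11 is smaller); F- < O2- (isoelectronic, higher Z=9 is smaller); O2- < S2- (same group, period 2 vs 3); S2- < Te2- (same group, period 3 vs 5).

Te2- > S2- > O2- > F- > Na+ > Mg2+ > Al3+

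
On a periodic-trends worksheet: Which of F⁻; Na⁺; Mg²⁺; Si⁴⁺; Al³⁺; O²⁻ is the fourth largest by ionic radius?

Mg²⁺

These species are isoelectronic with 10 electrons. The only difference is the number of protons: Si⁴⁺ (Z=14), Al³⁺ (Z=13), Mg²⁺ (Z=12), Na⁺ (Z=11), F⁻ (Z=9), O²⁻ (Z=8). The strongest nuclear pull (Si⁴⁺) gives the smallest ion.
Full ascending order: Si⁴⁺ < Al³⁺ < Mg²⁺ < Na⁺ < F⁻ < O²⁻. Counting from the largest, position 4 is Mg²⁺.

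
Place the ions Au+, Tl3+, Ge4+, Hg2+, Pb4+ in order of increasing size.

Ge4+ < Pb4+ < Tl3+ < Hg2+ < Au+

Work out protons and electrons: Ge4+: 28 e⁻, Z=32, Pb4+: 78 e⁻, Z=82, Tl3+: 78 e⁻, Z=81, Hg2+: 78 e⁻, Z=80, Au+: 78 e⁻, Z=79. Ge4+ < Pb4+ (same group, period 4 vs 6); Pb4+ < Tl3+ (isoelectronic, higher Z=82 is smaller); Tl3+ < Hg2+ (isoelectronic, higher Z=81 is smaller); Hg2+ < Au+ (both 78 e⁻, Z=80>79).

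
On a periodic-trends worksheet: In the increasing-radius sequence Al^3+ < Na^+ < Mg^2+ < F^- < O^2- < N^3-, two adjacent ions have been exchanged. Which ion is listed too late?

Scanning neighbour by neighbour, only Na^+/Mg^2+ violates a trend: both have 10 electrons but Z(Mg)=12 > Z(Na)=11, so Mg^2+ should be the smaller of the two. That makes Mg^2+ the one sitting a position late relative to where it belongs.

Mg^2+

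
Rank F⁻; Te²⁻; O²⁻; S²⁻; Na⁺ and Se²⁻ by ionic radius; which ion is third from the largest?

S²⁻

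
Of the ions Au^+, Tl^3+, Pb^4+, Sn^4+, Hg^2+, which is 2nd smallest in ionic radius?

Pb^4+

Electron counts and nuclear charges: Sn^4+ (Z=50, 46 e⁻), Pb^4+ (Z=82, 78 e⁻), Tl^3+ (Z=81, 78 e⁻), Hg^2+ (Z=80, 78 e⁻), Au^+ (Z=79, 78 e⁻). Sn^4+ < Pb^4+ (same group, period 5 vs 6); Pb^4+ < Tl^3+ (both 78 e⁻, Z=82>81); Tl^3+ < Hg^2+ (both 78 e⁻, Z=81>80); Hg^2+ < Au^+ (both 78 e⁻, Z=80>79).
That gives Sn^4+ < Pb^4+ < Tl^3+ < Hg^2+ < Au^+. From the smallest end, number 2 is Pb^4+.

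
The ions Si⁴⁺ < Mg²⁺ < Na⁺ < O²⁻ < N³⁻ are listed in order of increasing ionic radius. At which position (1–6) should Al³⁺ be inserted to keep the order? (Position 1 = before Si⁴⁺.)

2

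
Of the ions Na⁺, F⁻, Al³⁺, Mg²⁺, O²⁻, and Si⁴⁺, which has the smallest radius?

Si⁴⁺

All of these have 10 electrons (isoelectronic). With the same electron cloud, the ion with the most protons pulls it in tightest. Nuclear charges: Si⁴⁺ (Z=14), Al³⁺ (Z=13), Mg²⁺ (Z=12), Na⁺ (Z=11), F⁻ (Z=9), O²⁻ (Z=8). Highest Z is smallest.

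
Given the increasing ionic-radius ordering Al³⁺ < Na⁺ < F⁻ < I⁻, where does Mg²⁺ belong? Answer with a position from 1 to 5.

2

First list Z and electron count for each: Al³⁺ has 10 e⁻ (Z=13), Mg²⁺ has 10 e⁻ (Z=12), Na⁺ has 10 e⁻ (Z=11), F⁻ has 10 e⁻ (Z=9), I⁻ has 54 e⁻ (Z=53). Al³⁺ < Mg²⁺ (both 10 e⁻, Z=13>12); Mg²⁺ < Na⁺ (both 10 e⁻, Z=12>11); Na⁺ < F⁻ (both 10 e⁻, Z=11>9); F⁻ < I⁻ (same group, period 2 vs 5).
With Mg²⁺ included the full order is Al³⁺ < Mg²⁺ < Na⁺ < F⁻ < I⁻, so it takes position 2.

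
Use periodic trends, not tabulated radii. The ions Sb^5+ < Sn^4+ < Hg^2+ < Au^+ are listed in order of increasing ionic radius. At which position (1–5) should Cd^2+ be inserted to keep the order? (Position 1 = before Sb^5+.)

3

First list Z and electron count for each: Sb^5+ has 46 e⁻ (Z=51), Sn^4+ has 46 e⁻ (Z=50), Cd^2+ has 46 e⁻ (Z=48), Hg^2+ has 78 e⁻ (Z=80), Au^+ has 78 e⁻ (Z=79). Sb^5+ < Sn^4+ (isoelectronic, higher Z=51 is smaller); Sn^4+ < Cd^2+ (isoelectronic, higher Z=50 is smaller); Cd^2+ < Hg^2+ (same group, period 5 vs 6); Hg^2+ < Au^+ (isoelectronic, higher Z=80 is smaller).
The complete sequence is Sb^5+ < Sn^4+ < Cd^2+ < Hg^2+ < Au^+. Cd^2+ sits at position 3.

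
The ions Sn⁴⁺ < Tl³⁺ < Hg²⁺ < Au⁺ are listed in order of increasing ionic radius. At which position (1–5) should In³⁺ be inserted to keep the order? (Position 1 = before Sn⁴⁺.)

Tabulating Z and e⁻: Sn⁴⁺: 46 e⁻, Z=50, In³⁺: 46 e⁻, Z=49, Tl³⁺: 78 e⁻, Z=81, Hg²⁺: 78 e⁻, Z=80, Au⁺: 78 e⁻, Z=79. Sn⁴⁺ < In³⁺ (isoelectronic, higher Z=50 is smaller); In³⁺ < Tl³⁺ (same group, 1 shell fewer); Tl³⁺ < Hg²⁺ (both 78 e⁻, Z=81>80); Hg²⁺ < Au⁺ (isoelectronic, higher Z=80 is smaller).
Merged order: Sn⁴⁺ < In³⁺ < Tl³⁺ < Hg²⁺ < Au⁺ — In³⁺ is number 2.

2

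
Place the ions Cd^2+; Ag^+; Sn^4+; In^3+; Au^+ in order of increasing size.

Sn^4+ < In^3+ < Cd^2+ < Ag^+ < Au^+

Sn^4+ (Z=50, 46 e⁻), In^3+ (Z=49, 46 e⁻), Cd^2+ (Z=48, 46 e⁻), Ag^+ (Z=47, 46 e⁻), Au^+ (Z=79, 78 e⁻). Sn^4+ < In^3+ (both 46 e⁻, Z=50>49); In^3+ < Cd^2+ (both 46 e⁻, Z=49>48); Cd^2+ < Ag^+ (isoelectronic, higher Z=48 is smaller); Ag^+ < Au^+ (same group, period 5 vs 6).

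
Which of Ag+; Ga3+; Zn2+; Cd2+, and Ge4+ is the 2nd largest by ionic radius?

First list Z and electron count for each: Ge4+ has 28 e⁻ (Z=32), Ga3+ has 28 e⁻ (Z=31), Zn2+ has 28 e⁻ (Z=30), Cd2+ has 46 e⁻ (Z=48), Ag+ has 46 e⁻ (Z=47). Ge4+ < Ga3+ (isoelectronic, higher Z=32 is smaller); Ga3+ < Zn2+ (isoelectronic, higher Z=31 is smaller); Zn2+ < Cd2+ (same group, 1 shell fewer); Cd2+ < Ag+ (isoelectronic, higher Z=48 is smaller).
Ordering: Ge4+ < Ga3+ < Zn2+ < Cd2+ < Ag+. The 2nd largest is Cd2+.

Cd2+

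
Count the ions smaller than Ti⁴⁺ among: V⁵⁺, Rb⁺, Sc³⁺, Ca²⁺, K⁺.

Work out protons and electrons: V⁵⁺ has 18 e⁻ (Z=23), Ti⁴⁺ has 18 e⁻ (Z=22), Sc³⁺ has 18 e⁻ (Z=21), Ca²⁺ has 18 e⁻ (Z=20), K⁺ has 18 e⁻ (Z=19), Rb⁺ has 36 e⁻ (Z=37). V⁵⁺ < Ti⁴⁺ (isoelectronic, higher Z=23 is smaller); Ti⁴⁺ < Sc³⁺ (isoelectronic, higher Z=22 is smaller); Sc³⁺ < Ca²⁺ (isoelectronic, higher Z=21 is smaller); Ca²⁺ < K⁺ (both 18 e⁻, Z=20>19); K⁺ < Rb⁺ (same group, period 4 vs 5).
Relative to Ti⁴⁺, the ions that are smaller are V⁵⁺. So 1 is smaller.

1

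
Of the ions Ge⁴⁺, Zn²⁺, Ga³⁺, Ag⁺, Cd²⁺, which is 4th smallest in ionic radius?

Cd²⁺

First list Z and electron count for each: Ge⁴⁺ has 28 e⁻ (Z=32), Ga³⁺ has 28 e⁻ (Z=31), Zn²⁺ has 28 e⁻ (Z=30), Cd²⁺ has 46 e⁻ (Z=48), Ag⁺ has 46 e⁻ (Z=47). Ge⁴⁺ < Ga³⁺ (isoelectronic, higher Z=32 is smaller); Ga³⁺ < Zn²⁺ (both 28 e⁻, Z=31>30); Zn²⁺ < Cd²⁺ (same group, period 4 vs 5); Cd²⁺ < Ag⁺ (both 46 e⁻, Z=48>47).
That gives Ge⁴⁺ < Ga³⁺ < Zn²⁺ < Cd²⁺ < Ag⁺. From the smallest end, number 4 is Cd²⁺.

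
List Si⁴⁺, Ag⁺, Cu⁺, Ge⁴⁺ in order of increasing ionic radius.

Si⁴⁺ < Ge⁴⁺ < Cu⁺ < Ag⁺

Electron counts and nuclear charges: Si⁴⁺ has 10 e⁻ (Z=14), Ge⁴⁺ has 28 e⁻ (Z=32), Cu⁺ has 28 e⁻ (Z=29), Ag⁺ has 46 e⁻ (Z=47). Si⁴⁺ < Ge⁴⁺ (same group, 1 shell fewer); Ge⁴⁺ < Cu⁺ (both 28 e⁻, Z=32>29); Cu⁺ < Ag⁺ (same group, 1 shell fewer).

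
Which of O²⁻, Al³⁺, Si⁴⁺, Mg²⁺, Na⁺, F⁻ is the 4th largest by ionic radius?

Each ion has 10 electrons. The ranking follows nuclear charge in reverse — greater Z gives a smaller radius. Si⁴⁺ (Z=14), Al³⁺ (Z=13), Mg²⁺ (Z=12), Na⁺ (Z=11), F⁻ (Z=9), O²⁻ (Z=8).
Full ascending order: Si⁴⁺ < Al³⁺ < Mg²⁺ < Na⁺ < F⁻ < O²⁻. Counting from the largest, position 4 is Mg²⁺.

Mg²⁺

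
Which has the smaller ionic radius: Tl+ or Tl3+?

Tl3+

Same element, different charge: the more highly charged cation has fewer electrons and a greater effective nuclear charge per electron, making Tl3+ the smallest.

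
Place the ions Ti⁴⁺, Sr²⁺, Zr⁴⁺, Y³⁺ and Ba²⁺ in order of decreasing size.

Work out protons and electrons: Ti⁴⁺ has 18 e⁻ (Z=22), Zr⁴⁺ has 36 e⁻ (Z=40), Y³⁺ has 36 e⁻ (Z=39), Sr²⁺ has 36 e⁻ (Z=38), Ba²⁺ has 54 e⁻ (Z=56). Ti⁴⁺ < Zr⁴⁺ (same group, 1 shell fewer); Zr⁴⁺ < Y³⁺ (isoelectronic, higher Z=40 is smaller); Y³⁺ < Sr²⁺ (both 36 e⁻, Z=39>38); Sr²⁺ < Ba²⁺ (same group, 1 shell fewer).

Ba²⁺ > Sr²⁺ > Y³⁺ > Zr⁴⁺ > Ti⁴⁺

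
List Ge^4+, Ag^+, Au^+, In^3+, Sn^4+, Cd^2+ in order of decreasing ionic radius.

Au^+ > Ag^+ > Cd^2+ > In^3+ > Sn^4+ > Ge^4+

Work out protons and electrons: Ge^4+: 28 e⁻, Z=32, Sn^4+: 46 e⁻, Z=50, In^3+: 46 e⁻, Z=49, Cd^2+: 46 e⁻, Z=48, Ag^+: 46 e⁻, Z=47, Au^+: 78 e⁻, Z=79. Ge^4+ < Sn^4+ (same group, period 4 vs 5); Sn^4+ < In^3+ (isoelectronic, higher Z=50 is smaller); In^3+ < Cd^2+ (isoelectronic, higher Z=49 is smaller); Cd^2+ < Ag^+ (isoelectronic, higher Z=48 is smaller); Ag^+ < Au^+ (same group, period 5 vs 6).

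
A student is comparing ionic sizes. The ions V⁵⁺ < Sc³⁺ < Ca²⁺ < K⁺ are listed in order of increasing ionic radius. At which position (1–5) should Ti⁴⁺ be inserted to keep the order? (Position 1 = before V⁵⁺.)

Isoelectronic series (18 e⁻ each). Size is set by nuclear charge: more protons means a smaller ion. V⁵⁺ (Z=23), Ti⁴⁺ (Z=22), Sc³⁺ (Z=21), Ca²⁺ (Z=20), K⁺ (Z=19).
With Ti⁴⁺ included the full order is V⁵⁺ < Ti⁴⁺ < Sc³⁺ < Ca²⁺ < K⁺, so it takes position 2.

2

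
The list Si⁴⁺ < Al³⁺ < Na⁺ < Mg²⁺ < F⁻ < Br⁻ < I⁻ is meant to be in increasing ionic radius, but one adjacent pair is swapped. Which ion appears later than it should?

Compare adjacent ions: they are isoelectronic (10 e⁻) and Mg has more protons than Na (12 vs 11), making Mg²⁺ smaller — yet in this increasing list Na⁺ sits before Mg²⁺. Nothing else is reversed, so Mg²⁺ should move one place to the left.

Mg²⁺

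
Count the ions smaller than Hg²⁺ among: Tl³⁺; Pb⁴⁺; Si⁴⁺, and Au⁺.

Electron counts and nuclear charges: Si⁴⁺: 10 e⁻, Z=14, Pb⁴⁺: 78 e⁻, Z=82, Tl³⁺: 78 e⁻, Z=81, Hg²⁺: 78 e⁻, Z=80, Au⁺: 78 e⁻, Z=79. Si⁴⁺ < Pb⁴⁺ (same group, 3 shells fewer); Pb⁴⁺ < Tl³⁺ (both 78 e⁻, Z=82>81); Tl³⁺ < Hg²⁺ (isoelectronic, higher Z=81 is smaller); Hg²⁺ < Au⁺ (both 78 e⁻, Z=80>79).
Relative to Hg²⁺, the ions that are smaller are Si⁴⁺, Pb⁴⁺, Tl³⁺. Count: 3.

3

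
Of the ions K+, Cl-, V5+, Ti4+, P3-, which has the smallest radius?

V5+

Isoelectronic series (18 e⁻ each). Size is set by nuclear charge: more protons means a smaller ion. V5+ (Z=23), Ti4+ (Z=22), K+ (Z=19), Cl- (Z=17), P3- (Z=15).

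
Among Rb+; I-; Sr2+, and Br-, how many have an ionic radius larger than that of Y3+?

4

Tabulating Z and e⁻: Y3+ (Z=39, 36 e⁻), Sr2+ (Z=38, 36 e⁻), Rb+ (Z=37, 36 e⁻), Br- (Z=35, 36 e⁻), I- (Z=53, 54 e⁻). Y3+ < Sr2+ (isoelectronic, higher Z=39 is smaller); Sr2+ < Rb+ (isoelectronic, higher Z=38 is smaller); Rb+ < Br- (both 36 e⁻, Z=37>35); Br- < I- (same group, 1 shell fewer).
Overall: Y3+ < Sr2+ < Rb+ < Br- < I-. Y3+ has 0 below it and 4 above. So 4 are larger.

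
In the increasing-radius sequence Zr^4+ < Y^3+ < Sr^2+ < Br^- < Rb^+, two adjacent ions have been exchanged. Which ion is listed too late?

Check each adjacent pair. Br^- and Rb^+ are reversed: they are isoelectronic (36 e⁻) and Rb has more protons than Br (37 vs 35), making Rb^+ smaller. No other neighbouring pair contradicts the periodic trends, so Rb^+ is the ion listed too late.

Rb^+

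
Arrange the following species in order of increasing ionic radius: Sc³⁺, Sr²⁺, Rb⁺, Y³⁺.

First list Z and electron count for each: Sc³⁺: 18 e⁻, Z=21, Y³⁺: 36 e⁻, Z=39, Sr²⁺: 36 e⁻, Z=38, Rb⁺: 36 e⁻, Z=37. Sc³⁺ < Y³⁺ (same group, 1 shell fewer); Y³⁺ < Sr²⁺ (isoelectronic, higher Z=39 is smaller); Sr²⁺ < Rb⁺ (both 36 e⁻, Z=38>37).

Sc³⁺ < Y³⁺ < Sr²⁺ < Rb⁺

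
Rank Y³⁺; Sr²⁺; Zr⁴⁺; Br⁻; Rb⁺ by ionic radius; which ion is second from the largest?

All of these have 36 electrons (isoelectronic). With the same electron cloud, the ion with the most protons pulls it in tightest. Nuclear charges: Zr⁴⁺ (Z=40), Y³⁺ (Z=39), Sr²⁺ (Z=38), Rb⁺ (Z=37), Br⁻ (Z=35). Highest Z is smallest.
Ordering: Zr⁴⁺ < Y³⁺ < Sr²⁺ < Rb⁺ < Br⁻. The second largest is Rb⁺.

Rb⁺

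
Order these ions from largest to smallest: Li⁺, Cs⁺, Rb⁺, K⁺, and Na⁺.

Cs⁺ > Rb⁺ > K⁺ > Na⁺ > Li⁺

All are in the same group with charge +1. Radius grows down the group as n (the outermost shell) increases.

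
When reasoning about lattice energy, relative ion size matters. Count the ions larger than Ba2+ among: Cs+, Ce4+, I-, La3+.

2

All of these have 54 electrons (isoelectronic). With the same electron cloud, the ion with the most protons pulls it in tightest. Nuclear charges: Ce4+ (Z=58), La3+ (Z=57), Ba2+ (Z=56), Cs+ (Z=55), I- (Z=53). Highest Z is smallest.
Ordering all of them (including Ba2+) by radius gives Ce4+ < La3+ < Ba2+ < Cs+ < I-. Count: 2.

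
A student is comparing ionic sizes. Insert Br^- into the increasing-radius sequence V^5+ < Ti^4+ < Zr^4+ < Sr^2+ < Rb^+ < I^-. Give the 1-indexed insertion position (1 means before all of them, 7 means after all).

Tabulating Z and e⁻: V^5+: 18 e⁻, Z=23, Ti^4+: 18 e⁻, Z=22, Zr^4+: 36 e⁻, Z=40, Sr^2+: 36 e⁻, Z=38, Rb^+: 36 e⁻, Z=37, Br^-: 36 e⁻, Z=35, I^-: 54 e⁻, Z=53. V^5+ < Ti^4+ (isoelectronic, higher Z=23 is smaller); Ti^4+ < Zr^4+ (same group, 1 shell fewer); Zr^4+ < Sr^2+ (isoelectronic, higher Z=40 is smaller); Sr^2+ < Rb^+ (both 36 e⁻, Z=38>37); Rb^+ < Br^- (both 36 e⁻, Z=37>35); Br^- < I^- (same group, period 4 vs 5).
With Br^- included the full order is V^5+ < Ti^4+ < Zr^4+ < Sr^2+ < Rb^+ < Br^- < I^-, so it takes position 6.

6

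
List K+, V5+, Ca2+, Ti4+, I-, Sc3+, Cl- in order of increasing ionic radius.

V5+ < Ti4+ < Sc3+ < Ca2+ < K+ < Cl- < I-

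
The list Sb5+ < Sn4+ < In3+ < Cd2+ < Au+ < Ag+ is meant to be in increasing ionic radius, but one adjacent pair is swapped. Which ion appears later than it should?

Ag+

The pair Au+, Ag+ is the wrong way round — same group and charge — period 5 sits above period 6, so Ag+ is smaller. All other adjacent pairs agree with periodic trends, so Ag+ is the misplaced ion.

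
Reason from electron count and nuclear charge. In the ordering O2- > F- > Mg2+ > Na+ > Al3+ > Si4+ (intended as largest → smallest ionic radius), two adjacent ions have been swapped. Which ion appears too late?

Compare adjacent ions: both have 10 electrons but Z(Mg)=12 > Z(Na)=11, so Mg2+ should be the smaller of the two — yet in this decreasing list Mg2+ sits before Na+. Nothing else is reversed, so Na+ should move one place to the left.

Na+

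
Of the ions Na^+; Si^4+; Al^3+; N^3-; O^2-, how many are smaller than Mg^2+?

2

Isoelectronic series (10 e⁻ each). Size is set by nuclear charge: more protons means a smaller ion. Si^4+ (Z=14), Al^3+ (Z=13), Mg^2+ (Z=12), Na^+ (Z=11), O^2- (Z=8), N^3- (Z=7).
Placing each against Mg^2+: smaller — Si^4+, Al^3+; larger — Na^+, O^2-, N^3-. So 2 are smaller.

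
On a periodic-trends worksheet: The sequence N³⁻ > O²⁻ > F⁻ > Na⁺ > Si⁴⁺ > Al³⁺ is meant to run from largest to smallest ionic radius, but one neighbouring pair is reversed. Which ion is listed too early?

Si⁴⁺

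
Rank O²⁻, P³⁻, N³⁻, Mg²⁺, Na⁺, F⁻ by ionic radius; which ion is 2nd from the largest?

Electron counts and nuclear charges: Mg²⁺ (Z=12, 10 e⁻), Na⁺ (Z=11, 10 e⁻), F⁻ (Z=9, 10 e⁻), O²⁻ (Z=8, 10 e⁻), N³⁻ (Z=7, 10 e⁻), P³⁻ (Z=15, 18 e⁻). Mg²⁺ < Na⁺ (both 10 e⁻, Z=12>11); Na⁺ < F⁻ (both 10 e⁻, Z=11>9); F⁻ < O²⁻ (both 10 e⁻, Z=9>8); O²⁻ < N³⁻ (isoelectronic, higher Z=8 is smaller); N³⁻ < P³⁻ (same group, 1 shell fewer).
That gives Mg²⁺ < Na⁺ < F⁻ < O²⁻ < N³⁻ < P³⁻. From the largest end, number 2 is N³⁻.

N³⁻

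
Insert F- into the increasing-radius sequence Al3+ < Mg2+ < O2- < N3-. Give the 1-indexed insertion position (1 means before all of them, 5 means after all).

Each ion has 10 electrons. The ranking follows nuclear charge in reverse — greater Z gives a smaller radius. Al3+ (Z=13), Mg2+ (Z=12), F- (Z=9), O2- (Z=8), N3- (Z=7).
Merged order: Al3+ < Mg2+ < F- < O2- < N3- — F- is number 3.

3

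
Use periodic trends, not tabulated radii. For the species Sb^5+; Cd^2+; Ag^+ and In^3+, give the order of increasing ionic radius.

Isoelectronic series (46 e⁻ each). Size is set by nuclear charge: more protons means a smaller ion. Sb^5+ (Z=51), In^3+ (Z=49), Cd^2+ (Z=48), Ag^+ (Z=47).

Sb^5+ < In^3+ < Cd^2+ < Ag^+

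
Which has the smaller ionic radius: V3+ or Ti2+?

Each ion has 20 electrons. The ranking follows nuclear charge in reverse — greater Z gives a smaller radius. V3+ (Z=23), Ti2+ (Z=22).

V3+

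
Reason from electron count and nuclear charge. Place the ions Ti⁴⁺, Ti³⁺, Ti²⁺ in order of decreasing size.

Ti²⁺ > Ti³⁺ > Ti⁴⁺

Same element, different charge: the more highly charged cation has fewer electrons and a greater effective nuclear charge per electron, making Ti⁴⁺ the smallest.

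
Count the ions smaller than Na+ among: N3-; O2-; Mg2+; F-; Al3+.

2

All of these have 10 electrons (isoelectronic). With the same electron cloud, the ion with the most protons pulls it in tightest. Nuclear charges: Al3+ (Z=13), Mg2+ (Z=12), Na+ (Z=11), F- (Z=9), O2- (Z=8), N3- (Z=7). Highest Z is smallest.
Overall: Al3+ < Mg2+ < Na+ < F- < O2- < N3-. Na+ has 2 below it and 3 above. Count: 2.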